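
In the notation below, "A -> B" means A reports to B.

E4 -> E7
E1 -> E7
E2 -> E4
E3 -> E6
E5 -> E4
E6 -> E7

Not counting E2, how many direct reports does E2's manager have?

1

E2 reports to E4. E4's other direct reports are E5 — 1 peer.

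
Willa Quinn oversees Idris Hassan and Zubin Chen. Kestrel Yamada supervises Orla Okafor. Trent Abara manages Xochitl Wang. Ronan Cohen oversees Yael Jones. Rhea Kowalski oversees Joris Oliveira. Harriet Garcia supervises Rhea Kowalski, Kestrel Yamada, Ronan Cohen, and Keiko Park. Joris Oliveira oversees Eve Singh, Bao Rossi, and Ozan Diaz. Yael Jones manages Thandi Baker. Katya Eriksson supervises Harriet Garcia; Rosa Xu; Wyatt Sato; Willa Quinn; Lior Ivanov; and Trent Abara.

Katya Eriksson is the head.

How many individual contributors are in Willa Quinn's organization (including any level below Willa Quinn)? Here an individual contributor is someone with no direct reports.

2

The people in Willa Quinn's organization with no one reporting to them are Zubin Chen, Idris Hassan. That is 2.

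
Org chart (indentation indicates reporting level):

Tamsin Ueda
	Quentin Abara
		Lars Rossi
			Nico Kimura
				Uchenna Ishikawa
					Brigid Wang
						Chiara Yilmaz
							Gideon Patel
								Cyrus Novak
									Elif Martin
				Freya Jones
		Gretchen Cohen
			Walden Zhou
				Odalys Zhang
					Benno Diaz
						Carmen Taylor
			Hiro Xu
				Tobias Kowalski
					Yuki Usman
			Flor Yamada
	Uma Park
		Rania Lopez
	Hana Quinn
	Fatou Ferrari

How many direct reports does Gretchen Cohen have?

Gretchen Cohen directly manages Walden Zhou, Hiro Xu, Flor Yamada. That is 3 direct reports.

3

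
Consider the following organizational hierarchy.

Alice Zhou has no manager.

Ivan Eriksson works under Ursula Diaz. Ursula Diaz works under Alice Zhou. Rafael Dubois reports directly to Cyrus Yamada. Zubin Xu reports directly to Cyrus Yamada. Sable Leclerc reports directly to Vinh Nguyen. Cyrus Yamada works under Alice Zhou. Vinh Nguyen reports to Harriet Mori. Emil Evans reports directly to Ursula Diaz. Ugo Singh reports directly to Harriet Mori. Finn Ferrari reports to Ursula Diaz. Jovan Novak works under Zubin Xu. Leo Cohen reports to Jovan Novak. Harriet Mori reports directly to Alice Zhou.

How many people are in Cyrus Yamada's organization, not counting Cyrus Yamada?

Cyrus Yamada directly manages Zubin Xu, Rafael Dubois. Under Zubin Xu: Jovan Novak, Leo Cohen (2). Rafael Dubois has no reports. So Cyrus Yamada's organization is 2 direct reports plus everyone under them: 3 + 1 = 4.

4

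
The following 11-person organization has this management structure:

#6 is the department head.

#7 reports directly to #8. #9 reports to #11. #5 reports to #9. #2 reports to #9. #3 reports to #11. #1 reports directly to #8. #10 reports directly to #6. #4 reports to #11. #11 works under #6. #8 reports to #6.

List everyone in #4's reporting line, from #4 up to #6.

#4 reports to #11. #11 reports to #6. #6 is at the top.

#4 -> #11 -> #6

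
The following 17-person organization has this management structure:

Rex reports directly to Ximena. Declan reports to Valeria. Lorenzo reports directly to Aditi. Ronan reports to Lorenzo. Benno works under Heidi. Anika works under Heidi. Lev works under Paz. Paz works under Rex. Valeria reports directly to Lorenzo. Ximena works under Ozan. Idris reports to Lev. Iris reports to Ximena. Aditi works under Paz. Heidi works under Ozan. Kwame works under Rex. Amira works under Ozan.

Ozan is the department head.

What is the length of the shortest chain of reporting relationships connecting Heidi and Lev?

Heidi is 1 level below Ozan, and Lev is 4 levels below Ozan (their lowest common manager). The shortest path runs up from Heidi to Ozan and back down to Lev: 1 + 4 = 5 links.

5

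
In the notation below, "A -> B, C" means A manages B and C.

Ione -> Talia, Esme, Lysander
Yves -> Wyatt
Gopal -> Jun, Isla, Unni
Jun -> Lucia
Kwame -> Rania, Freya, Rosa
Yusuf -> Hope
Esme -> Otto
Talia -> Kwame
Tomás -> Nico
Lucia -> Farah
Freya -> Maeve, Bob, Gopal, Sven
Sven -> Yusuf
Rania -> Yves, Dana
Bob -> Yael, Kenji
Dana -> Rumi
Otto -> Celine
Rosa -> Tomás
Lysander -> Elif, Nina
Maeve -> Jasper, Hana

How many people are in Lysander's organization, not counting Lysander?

Lysander directly manages Elif, Nina. Elif has no reports. Nina has no reports. So Lysander's organization is 2 direct reports plus everyone under them: 1 + 1 = 2.

2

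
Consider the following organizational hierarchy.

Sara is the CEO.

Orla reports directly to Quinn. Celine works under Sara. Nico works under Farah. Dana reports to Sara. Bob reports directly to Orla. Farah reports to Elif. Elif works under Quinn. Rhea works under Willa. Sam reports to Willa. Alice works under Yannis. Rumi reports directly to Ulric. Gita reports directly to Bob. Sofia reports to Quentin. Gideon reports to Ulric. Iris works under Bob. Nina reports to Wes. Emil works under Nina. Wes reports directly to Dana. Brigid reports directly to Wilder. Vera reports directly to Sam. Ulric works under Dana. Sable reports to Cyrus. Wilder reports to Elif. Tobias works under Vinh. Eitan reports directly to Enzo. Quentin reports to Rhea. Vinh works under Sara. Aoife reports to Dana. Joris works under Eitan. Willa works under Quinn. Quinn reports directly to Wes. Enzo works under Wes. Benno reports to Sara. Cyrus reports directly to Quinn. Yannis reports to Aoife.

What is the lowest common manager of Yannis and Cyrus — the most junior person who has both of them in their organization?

Dana

Yannis's chain of managers is Aoife, Dana, Sara. Cyrus's chain of managers is Quinn, Wes, Dana, Sara. The first manager that appears in both chains is Dana.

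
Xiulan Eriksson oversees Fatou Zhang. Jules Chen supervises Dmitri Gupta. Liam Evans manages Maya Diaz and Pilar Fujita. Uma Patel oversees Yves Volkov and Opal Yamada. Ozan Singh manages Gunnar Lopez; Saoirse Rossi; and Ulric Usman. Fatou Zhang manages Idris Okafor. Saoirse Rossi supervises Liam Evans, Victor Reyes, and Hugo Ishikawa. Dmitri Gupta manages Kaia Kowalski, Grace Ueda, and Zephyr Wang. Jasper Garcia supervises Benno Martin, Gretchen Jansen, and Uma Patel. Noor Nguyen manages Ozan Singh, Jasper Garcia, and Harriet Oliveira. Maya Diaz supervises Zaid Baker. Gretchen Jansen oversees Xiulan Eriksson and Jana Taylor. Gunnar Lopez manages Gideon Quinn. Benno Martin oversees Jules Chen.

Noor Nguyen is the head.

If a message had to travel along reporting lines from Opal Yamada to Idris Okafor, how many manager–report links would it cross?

Opal Yamada is 2 levels below Jasper Garcia, and Idris Okafor is 4 levels below Jasper Garcia (their lowest common manager). The shortest path runs up from Opal Yamada to Jasper Garcia and back down to Idris Okafor: 2 + 4 = 6 links.

6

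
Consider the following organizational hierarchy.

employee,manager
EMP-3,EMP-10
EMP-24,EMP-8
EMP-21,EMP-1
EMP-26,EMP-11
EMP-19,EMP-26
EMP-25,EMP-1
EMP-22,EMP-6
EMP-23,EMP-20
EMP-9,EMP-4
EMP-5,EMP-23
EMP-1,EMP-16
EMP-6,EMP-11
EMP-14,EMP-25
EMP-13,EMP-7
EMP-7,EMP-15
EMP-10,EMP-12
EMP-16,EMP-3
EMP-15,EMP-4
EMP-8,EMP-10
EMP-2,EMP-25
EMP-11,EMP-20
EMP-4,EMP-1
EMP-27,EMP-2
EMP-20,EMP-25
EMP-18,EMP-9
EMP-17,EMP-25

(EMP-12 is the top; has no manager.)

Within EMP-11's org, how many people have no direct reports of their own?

2

The people in EMP-11's organization with no one reporting to them are EMP-22, EMP-19. That is 2.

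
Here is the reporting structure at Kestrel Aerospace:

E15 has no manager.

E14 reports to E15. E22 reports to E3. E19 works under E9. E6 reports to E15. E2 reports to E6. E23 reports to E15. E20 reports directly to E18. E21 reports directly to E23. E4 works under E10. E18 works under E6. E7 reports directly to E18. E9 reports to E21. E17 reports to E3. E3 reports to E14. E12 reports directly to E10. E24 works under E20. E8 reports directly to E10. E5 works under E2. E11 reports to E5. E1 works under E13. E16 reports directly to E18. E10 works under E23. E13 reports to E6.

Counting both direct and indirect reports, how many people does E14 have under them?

E14 directly manages E3. Under E3: E22, E17 (2). That's 3 in total.

3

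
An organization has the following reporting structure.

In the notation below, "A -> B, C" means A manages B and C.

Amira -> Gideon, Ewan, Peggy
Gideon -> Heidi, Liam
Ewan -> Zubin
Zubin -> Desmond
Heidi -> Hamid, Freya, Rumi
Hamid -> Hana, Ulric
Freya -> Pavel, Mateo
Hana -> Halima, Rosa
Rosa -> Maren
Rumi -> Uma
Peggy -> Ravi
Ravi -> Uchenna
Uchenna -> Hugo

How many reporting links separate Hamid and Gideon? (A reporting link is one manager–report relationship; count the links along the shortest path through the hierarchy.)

Hamid is in Gideon's organization: the chain from Hamid up to Gideon is Hamid → Heidi → Gideon, which is 2 links.

2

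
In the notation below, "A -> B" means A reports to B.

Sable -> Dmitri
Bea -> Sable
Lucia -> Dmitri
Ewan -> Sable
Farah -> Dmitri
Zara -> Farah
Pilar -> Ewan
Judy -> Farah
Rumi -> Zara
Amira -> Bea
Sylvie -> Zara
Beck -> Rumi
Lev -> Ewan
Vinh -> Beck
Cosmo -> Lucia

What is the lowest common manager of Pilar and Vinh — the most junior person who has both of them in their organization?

Dmitri

Pilar's chain of managers is Ewan, Sable, Dmitri. Vinh's chain of managers is Beck, Rumi, Zara, Farah, Dmitri. The first manager that appears in both chains is Dmitri.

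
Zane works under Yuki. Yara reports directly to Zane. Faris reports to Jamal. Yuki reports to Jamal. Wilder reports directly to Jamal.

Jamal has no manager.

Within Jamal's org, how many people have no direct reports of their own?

3

The people in Jamal's organization with no one reporting to them are Faris, Yara, Wilder. That is 3.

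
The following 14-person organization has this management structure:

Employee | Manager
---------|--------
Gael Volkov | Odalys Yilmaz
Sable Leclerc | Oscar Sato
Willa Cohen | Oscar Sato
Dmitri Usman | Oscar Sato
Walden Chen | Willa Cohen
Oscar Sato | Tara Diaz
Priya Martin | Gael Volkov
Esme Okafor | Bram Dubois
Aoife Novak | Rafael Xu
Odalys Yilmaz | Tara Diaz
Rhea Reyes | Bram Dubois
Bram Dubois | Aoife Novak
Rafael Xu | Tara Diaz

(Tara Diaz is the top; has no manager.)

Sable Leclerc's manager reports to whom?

Tara Diaz

Sable Leclerc reports to Oscar Sato, and Oscar Sato reports to Tara Diaz. So Sable Leclerc's skip-level manager is Tara Diaz.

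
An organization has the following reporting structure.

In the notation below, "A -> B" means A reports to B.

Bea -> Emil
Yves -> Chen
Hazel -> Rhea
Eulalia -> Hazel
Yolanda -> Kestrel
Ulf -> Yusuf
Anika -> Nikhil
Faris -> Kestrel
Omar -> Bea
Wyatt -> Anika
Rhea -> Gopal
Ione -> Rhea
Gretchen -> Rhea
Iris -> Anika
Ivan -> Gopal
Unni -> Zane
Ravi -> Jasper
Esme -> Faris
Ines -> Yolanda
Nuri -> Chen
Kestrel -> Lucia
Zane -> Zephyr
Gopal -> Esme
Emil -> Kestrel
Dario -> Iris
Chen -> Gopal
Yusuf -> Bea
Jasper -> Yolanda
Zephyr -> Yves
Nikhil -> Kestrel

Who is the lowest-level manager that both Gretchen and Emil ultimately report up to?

Kestrel

Gretchen's chain of managers is Rhea, Gopal, Esme, Faris, Kestrel, Lucia. Emil's chain of managers is Kestrel, Lucia. The first manager that appears in both chains is Kestrel.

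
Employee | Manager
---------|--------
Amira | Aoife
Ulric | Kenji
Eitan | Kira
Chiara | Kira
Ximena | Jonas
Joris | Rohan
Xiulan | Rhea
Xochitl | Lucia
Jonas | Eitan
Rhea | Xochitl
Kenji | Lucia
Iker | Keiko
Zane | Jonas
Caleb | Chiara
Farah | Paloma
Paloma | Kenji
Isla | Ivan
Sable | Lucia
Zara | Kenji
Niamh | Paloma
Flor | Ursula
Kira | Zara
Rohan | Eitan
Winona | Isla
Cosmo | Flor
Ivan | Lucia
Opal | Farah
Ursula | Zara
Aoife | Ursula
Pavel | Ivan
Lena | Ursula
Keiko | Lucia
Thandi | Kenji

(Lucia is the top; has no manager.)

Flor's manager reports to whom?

Flor reports to Ursula, and Ursula reports to Zara. So Flor's skip-level manager is Zara.

Zara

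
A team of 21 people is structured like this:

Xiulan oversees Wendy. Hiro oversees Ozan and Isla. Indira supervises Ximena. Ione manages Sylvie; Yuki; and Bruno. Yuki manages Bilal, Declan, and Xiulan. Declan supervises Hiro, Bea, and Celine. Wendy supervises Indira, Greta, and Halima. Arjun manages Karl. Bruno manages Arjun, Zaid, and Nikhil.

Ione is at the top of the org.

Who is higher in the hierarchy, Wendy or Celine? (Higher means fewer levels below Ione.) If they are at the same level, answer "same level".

same level

Both Wendy and Celine are 3 levels below Ione.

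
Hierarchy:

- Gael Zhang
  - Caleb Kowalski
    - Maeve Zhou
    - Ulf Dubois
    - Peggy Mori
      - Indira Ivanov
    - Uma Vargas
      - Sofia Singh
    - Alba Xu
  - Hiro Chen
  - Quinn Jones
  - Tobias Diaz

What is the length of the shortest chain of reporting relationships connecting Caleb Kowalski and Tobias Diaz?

2

Caleb Kowalski is 1 level below Gael Zhang, and Tobias Diaz is 1 level below Gael Zhang (their lowest common manager). The shortest path runs up from Caleb Kowalski to Gael Zhang and back down to Tobias Diaz: 1 + 1 = 2 links.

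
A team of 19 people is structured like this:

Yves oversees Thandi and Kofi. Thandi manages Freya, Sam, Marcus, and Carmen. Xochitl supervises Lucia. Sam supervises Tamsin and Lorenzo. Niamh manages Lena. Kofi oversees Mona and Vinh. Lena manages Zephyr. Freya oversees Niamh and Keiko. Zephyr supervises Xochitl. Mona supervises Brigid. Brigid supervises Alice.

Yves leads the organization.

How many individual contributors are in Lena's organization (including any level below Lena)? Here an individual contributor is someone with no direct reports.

The only person in Lena's organization with no one reporting to them is Lucia. That is 1.

1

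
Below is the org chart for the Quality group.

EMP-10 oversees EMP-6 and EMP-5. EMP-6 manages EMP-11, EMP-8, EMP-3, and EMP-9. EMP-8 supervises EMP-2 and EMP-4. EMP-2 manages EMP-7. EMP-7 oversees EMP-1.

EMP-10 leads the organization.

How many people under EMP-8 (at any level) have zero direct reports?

The people in EMP-8's organization with no one reporting to them are EMP-4, EMP-1. That is 2.

2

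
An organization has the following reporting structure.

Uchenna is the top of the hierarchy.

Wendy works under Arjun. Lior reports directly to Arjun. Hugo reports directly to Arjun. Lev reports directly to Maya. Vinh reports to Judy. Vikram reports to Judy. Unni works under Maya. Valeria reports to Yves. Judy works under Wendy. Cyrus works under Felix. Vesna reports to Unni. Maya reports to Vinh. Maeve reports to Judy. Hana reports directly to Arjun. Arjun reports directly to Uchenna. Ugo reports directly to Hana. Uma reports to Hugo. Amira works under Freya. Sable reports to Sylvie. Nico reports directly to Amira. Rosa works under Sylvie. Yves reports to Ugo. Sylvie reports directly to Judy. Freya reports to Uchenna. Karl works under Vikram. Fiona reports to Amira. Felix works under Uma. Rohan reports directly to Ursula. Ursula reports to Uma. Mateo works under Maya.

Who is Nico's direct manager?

Amira

Nico reports directly to Amira.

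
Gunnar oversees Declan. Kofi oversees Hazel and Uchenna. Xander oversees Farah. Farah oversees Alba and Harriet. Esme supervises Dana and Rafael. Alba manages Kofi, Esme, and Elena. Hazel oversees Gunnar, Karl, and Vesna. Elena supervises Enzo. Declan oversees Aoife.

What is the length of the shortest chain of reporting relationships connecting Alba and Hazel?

Hazel is in Alba's organization: the chain from Hazel up to Alba is Hazel → Kofi → Alba, which is 2 links.

2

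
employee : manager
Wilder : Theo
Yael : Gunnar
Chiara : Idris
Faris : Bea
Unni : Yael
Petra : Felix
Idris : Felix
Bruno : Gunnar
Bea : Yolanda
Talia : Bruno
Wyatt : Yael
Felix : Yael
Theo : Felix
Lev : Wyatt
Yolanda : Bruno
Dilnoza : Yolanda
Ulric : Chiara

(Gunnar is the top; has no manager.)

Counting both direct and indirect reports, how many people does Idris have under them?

Idris directly manages Chiara. Under Chiara: Ulric (1). That's 2 in total.

2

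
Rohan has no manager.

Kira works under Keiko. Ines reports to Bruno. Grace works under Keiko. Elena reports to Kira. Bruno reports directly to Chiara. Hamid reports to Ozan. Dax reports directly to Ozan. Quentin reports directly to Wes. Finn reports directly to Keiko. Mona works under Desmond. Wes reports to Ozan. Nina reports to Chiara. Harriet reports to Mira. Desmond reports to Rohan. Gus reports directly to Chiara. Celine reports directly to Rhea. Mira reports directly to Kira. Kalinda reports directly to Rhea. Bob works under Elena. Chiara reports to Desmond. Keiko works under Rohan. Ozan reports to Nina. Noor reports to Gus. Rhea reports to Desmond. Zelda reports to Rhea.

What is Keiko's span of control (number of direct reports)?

3

Keiko directly manages Kira, Grace, Finn. That is 3 direct reports.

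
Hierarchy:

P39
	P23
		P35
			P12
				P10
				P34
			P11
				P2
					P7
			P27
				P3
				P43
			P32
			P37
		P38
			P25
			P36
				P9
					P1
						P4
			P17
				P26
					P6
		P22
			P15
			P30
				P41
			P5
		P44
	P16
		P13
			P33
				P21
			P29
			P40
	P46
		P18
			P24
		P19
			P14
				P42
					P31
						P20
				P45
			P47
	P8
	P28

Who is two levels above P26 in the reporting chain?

P26 reports to P17, and P17 reports to P38. So P26's skip-level manager is P38.

P38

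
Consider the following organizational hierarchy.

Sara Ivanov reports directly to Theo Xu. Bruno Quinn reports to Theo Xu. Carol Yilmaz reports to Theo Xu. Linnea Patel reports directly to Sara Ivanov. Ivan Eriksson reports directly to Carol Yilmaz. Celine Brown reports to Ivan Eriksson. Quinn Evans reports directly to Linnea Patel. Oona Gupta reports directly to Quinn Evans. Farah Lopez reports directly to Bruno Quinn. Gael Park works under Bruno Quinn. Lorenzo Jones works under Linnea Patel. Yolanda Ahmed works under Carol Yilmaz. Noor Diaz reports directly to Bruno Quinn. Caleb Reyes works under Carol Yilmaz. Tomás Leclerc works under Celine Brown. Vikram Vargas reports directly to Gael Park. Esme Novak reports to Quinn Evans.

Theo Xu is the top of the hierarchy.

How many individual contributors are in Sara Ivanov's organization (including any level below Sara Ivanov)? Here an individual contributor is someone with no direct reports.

The people in Sara Ivanov's organization with no one reporting to them are Lorenzo Jones, Esme Novak, Oona Gupta. That is 3.

3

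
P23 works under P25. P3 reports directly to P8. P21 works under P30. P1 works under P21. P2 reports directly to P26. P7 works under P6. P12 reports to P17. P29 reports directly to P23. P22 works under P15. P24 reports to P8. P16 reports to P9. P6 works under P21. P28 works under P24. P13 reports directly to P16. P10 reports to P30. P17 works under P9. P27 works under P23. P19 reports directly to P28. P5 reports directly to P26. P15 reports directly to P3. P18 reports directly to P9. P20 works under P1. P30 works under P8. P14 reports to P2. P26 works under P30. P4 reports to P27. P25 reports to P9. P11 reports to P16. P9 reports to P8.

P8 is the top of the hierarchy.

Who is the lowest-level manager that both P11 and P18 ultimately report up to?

P11's chain of managers is P16, P9, P8. P18's chain of managers is P9, P8. The first manager that appears in both chains is P9.

P9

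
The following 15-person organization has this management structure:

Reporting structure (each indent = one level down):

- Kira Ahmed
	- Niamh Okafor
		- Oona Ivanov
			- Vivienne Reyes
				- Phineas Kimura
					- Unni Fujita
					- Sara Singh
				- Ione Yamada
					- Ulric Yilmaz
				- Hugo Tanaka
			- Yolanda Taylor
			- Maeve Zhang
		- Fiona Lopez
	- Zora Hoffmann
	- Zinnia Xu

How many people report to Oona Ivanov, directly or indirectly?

Oona Ivanov directly manages Vivienne Reyes, Yolanda Taylor, Maeve Zhang. Under Vivienne Reyes: Hugo Tanaka, Ione Yamada, Ulric Yilmaz, Phineas Kimura, Sara Singh, Unni Fujita (6). Yolanda Taylor has no reports. Maeve Zhang has no reports. So Oona Ivanov's organization is 3 direct reports plus everyone under them: 7 + 1 + 1 = 9.

9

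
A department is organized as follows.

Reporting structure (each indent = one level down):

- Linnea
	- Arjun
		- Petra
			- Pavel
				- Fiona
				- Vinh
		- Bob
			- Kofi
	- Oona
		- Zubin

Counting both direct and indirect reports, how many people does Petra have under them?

3

Petra directly manages Pavel. Under Pavel: Vinh, Fiona (2). That's 3 in total.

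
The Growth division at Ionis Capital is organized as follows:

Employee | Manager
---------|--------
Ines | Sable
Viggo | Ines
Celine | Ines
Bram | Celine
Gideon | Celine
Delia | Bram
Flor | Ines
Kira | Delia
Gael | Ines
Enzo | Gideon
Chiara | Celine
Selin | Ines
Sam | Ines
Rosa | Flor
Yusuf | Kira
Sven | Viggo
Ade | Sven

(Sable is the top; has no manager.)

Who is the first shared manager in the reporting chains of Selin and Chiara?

Selin's chain of managers is Ines, Sable. Chiara's chain of managers is Celine, Ines, Sable. The first manager that appears in both chains is Ines.

Ines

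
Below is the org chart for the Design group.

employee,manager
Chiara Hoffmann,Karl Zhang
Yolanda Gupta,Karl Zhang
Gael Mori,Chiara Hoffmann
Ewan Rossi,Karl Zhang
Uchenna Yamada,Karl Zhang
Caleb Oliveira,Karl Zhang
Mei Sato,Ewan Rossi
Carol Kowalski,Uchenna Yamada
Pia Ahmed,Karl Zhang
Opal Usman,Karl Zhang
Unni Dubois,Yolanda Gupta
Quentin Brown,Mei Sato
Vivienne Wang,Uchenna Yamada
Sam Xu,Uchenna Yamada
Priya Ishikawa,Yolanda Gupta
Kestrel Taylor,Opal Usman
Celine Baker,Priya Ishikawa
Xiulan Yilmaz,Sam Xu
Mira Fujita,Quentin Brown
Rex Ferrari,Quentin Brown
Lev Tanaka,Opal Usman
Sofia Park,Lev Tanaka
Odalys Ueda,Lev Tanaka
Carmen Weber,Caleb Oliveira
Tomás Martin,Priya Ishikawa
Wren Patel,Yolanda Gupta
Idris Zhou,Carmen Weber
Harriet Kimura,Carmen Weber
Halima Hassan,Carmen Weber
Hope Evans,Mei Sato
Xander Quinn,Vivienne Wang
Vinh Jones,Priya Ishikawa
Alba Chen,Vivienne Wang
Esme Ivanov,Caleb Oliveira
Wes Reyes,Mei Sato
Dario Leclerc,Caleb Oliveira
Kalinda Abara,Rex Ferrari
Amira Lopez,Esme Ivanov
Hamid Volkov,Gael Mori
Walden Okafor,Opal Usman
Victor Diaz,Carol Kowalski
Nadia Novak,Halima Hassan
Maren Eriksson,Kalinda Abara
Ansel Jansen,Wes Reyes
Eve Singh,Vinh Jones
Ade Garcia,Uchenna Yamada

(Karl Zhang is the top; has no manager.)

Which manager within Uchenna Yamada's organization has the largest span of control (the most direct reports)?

Uchenna Yamada

Direct-report counts within Uchenna Yamada's organization: Uchenna Yamada has 4; Sam Xu has 1; Vivienne Wang has 2; Carol Kowalski has 1. The largest is 4, held by Uchenna Yamada.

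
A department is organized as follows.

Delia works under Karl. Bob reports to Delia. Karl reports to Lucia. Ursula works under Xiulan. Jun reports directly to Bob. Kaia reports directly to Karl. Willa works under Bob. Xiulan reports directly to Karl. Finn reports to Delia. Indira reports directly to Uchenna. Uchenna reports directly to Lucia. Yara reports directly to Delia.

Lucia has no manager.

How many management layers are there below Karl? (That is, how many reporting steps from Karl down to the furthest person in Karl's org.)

3

The longest chain under Karl runs Karl → Delia → Bob → Willa, which is 3 levels below Karl.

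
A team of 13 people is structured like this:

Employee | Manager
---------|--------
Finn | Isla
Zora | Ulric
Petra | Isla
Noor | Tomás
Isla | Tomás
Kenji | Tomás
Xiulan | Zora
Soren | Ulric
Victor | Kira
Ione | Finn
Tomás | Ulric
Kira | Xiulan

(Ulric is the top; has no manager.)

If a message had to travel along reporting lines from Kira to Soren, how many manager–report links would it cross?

Kira is 3 levels below Ulric, and Soren is 1 level below Ulric (their lowest common manager). The shortest path runs up from Kira to Ulric and back down to Soren: 3 + 1 = 4 links.

4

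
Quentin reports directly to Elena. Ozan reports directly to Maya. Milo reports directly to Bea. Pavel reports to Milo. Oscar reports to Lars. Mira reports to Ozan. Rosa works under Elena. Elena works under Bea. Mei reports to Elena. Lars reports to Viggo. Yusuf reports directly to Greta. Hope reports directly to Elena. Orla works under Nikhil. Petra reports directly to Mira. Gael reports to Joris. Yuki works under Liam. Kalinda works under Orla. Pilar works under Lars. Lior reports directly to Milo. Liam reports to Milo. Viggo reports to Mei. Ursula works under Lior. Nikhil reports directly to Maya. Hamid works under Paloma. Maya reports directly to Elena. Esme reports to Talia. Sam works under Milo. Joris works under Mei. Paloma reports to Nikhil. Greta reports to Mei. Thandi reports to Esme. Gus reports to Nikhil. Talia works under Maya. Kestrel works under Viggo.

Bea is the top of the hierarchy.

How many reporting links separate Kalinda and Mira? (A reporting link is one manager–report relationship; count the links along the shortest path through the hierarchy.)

Kalinda is 3 levels below Maya, and Mira is 2 levels below Maya (their lowest common manager). The shortest path runs up from Kalinda to Maya and back down to Mira: 3 + 2 = 5 links.

5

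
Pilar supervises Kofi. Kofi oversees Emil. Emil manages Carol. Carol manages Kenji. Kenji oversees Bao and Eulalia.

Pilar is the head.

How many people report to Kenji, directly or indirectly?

Kenji directly manages Bao, Eulalia. Bao has no reports. Eulalia has no reports. So Kenji's organization is 2 direct reports plus everyone under them: 1 + 1 = 2.

2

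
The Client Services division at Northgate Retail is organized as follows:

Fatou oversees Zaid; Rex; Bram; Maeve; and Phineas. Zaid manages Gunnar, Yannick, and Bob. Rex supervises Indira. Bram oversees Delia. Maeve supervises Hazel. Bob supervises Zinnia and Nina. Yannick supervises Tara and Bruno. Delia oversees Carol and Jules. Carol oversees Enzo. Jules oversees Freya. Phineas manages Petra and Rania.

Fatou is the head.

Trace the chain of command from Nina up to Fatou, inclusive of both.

Nina reports to Bob. Bob reports to Zaid. Zaid reports to Fatou. Fatou is at the top.

Nina -> Bob -> Zaid -> Fatou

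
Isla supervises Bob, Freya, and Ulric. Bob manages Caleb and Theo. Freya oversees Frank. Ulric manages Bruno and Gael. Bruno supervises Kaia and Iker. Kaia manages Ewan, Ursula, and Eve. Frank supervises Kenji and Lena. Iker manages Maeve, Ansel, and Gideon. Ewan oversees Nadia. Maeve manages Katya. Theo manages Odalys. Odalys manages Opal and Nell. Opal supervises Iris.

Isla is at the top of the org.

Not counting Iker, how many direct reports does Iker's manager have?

Iker reports to Bruno. Bruno's other direct reports are Kaia — 1 peer.

1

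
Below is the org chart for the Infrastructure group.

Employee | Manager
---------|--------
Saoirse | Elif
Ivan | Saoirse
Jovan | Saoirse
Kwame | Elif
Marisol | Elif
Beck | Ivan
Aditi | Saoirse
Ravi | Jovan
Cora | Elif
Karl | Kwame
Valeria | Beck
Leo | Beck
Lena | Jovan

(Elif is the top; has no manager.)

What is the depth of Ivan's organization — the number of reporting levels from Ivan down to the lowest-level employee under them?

The longest chain under Ivan runs Ivan → Beck → Leo, which is 2 levels below Ivan.

2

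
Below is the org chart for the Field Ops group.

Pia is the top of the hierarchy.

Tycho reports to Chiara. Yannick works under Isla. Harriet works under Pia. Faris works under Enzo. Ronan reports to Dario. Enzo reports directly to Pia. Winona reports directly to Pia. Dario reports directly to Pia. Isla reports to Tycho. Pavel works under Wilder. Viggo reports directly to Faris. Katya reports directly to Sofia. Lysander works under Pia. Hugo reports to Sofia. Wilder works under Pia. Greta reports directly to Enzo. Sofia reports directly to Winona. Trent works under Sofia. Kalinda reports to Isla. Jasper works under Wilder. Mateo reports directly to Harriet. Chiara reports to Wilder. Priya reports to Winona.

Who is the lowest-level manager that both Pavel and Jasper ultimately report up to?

Wilder

Pavel's chain of managers is Wilder, Pia. Jasper's chain of managers is Wilder, Pia. The first manager that appears in both chains is Wilder.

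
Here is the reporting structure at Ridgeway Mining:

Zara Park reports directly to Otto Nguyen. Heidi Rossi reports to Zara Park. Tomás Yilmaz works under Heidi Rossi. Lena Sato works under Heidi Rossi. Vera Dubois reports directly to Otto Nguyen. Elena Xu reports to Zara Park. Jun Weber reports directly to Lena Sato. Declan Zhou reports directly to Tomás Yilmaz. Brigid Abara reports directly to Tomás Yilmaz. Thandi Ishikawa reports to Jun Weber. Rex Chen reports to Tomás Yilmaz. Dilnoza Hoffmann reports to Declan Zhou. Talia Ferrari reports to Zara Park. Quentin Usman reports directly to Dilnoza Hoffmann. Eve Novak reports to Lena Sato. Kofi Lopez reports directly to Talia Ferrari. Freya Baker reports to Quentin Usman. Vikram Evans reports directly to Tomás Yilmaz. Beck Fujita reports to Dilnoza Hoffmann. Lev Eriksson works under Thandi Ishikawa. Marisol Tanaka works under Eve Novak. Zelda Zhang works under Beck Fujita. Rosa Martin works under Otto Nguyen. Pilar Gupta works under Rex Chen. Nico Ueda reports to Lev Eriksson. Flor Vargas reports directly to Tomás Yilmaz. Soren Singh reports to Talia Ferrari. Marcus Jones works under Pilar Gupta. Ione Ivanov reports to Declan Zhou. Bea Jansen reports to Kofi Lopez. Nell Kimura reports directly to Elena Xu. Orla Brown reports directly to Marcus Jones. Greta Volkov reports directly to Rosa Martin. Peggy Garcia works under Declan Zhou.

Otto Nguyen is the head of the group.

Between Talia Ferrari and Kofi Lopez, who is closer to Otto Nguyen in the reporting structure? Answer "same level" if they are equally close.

Talia Ferrari

Talia Ferrari is 2 levels below Otto Nguyen; Kofi Lopez is 3. Talia Ferrari is higher.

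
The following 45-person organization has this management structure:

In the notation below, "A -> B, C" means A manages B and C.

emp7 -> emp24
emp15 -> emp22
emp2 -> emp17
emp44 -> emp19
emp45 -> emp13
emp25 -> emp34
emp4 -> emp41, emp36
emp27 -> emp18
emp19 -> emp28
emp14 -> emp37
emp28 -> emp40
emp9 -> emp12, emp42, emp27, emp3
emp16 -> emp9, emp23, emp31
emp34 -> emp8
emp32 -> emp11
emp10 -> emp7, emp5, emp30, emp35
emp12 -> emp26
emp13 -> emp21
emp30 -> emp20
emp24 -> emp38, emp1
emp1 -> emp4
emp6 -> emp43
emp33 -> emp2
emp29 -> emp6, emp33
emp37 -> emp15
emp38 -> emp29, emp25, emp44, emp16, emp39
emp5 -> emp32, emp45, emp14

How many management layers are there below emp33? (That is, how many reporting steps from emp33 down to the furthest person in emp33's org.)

2

The longest chain under emp33 runs emp33 → emp2 → emp17, which is 2 levels below emp33.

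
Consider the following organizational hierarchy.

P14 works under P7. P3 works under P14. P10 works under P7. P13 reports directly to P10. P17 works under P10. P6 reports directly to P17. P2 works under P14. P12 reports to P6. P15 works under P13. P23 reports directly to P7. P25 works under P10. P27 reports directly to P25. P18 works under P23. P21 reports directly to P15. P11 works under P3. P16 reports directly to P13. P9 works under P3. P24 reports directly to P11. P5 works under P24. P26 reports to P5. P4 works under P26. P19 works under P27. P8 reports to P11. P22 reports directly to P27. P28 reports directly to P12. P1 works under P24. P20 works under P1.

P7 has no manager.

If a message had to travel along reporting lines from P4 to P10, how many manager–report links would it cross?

P4 is 7 levels below P7, and P10 is 1 level below P7 (their lowest common manager). The shortest path runs up from P4 to P7 and back down to P10: 7 + 1 = 8 links.

8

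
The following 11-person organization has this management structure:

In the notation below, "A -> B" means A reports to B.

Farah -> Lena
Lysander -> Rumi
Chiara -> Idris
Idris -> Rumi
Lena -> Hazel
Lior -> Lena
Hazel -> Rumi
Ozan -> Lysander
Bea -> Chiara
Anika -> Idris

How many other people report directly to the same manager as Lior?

Lior reports to Lena. Lena's other direct reports are Farah — 1 peer.

1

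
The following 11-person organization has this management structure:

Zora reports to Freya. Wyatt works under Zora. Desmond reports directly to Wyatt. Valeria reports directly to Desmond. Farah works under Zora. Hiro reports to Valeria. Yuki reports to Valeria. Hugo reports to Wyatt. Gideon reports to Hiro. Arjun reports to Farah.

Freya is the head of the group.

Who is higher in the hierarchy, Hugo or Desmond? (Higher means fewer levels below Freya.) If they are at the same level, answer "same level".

same level

Both Hugo and Desmond are 3 levels below Freya.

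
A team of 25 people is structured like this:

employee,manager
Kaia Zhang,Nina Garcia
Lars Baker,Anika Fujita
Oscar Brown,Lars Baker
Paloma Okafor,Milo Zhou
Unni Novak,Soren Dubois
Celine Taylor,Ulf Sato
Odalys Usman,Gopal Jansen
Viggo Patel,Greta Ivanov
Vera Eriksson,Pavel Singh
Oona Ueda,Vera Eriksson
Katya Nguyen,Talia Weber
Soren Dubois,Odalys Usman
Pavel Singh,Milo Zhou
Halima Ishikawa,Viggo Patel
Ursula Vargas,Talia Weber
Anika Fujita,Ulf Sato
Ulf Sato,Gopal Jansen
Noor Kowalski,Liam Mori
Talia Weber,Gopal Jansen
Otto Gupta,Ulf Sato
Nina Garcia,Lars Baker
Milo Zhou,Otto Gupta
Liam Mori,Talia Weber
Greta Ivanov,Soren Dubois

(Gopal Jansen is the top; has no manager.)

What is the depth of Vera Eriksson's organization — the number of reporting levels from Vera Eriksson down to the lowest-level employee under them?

1

The longest chain under Vera Eriksson runs Vera Eriksson → Oona Ueda, which is 1 level below Vera Eriksson.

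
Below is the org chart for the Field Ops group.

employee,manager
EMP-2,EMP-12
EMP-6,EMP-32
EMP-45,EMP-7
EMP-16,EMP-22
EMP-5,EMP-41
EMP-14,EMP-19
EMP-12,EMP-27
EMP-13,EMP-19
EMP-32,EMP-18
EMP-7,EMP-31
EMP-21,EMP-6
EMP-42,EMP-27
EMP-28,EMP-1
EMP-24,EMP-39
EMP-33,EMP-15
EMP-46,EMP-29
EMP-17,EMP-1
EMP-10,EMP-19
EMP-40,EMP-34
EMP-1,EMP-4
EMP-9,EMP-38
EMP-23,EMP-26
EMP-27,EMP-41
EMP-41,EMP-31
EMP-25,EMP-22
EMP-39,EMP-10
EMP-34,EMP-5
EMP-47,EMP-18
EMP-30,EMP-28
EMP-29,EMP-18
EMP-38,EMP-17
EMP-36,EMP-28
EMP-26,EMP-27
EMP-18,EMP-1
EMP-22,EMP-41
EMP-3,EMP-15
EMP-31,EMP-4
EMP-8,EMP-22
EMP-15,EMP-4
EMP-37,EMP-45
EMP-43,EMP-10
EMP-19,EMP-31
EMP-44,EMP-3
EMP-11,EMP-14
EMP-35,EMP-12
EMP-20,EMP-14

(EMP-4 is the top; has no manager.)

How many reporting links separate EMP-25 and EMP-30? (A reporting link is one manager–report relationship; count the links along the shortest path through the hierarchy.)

7

EMP-25 is 4 levels below EMP-4, and EMP-30 is 3 levels below EMP-4 (their lowest common manager). The shortest path runs up from EMP-25 to EMP-4 and back down to EMP-30: 4 + 3 = 7 links.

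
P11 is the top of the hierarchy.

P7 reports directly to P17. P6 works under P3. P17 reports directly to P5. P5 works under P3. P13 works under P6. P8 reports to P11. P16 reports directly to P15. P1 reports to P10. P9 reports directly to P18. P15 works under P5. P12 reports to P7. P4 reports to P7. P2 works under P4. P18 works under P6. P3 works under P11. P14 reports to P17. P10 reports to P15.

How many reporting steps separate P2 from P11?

Chain from P2 up to P11: P2 → P4 → P7 → P17 → P5 → P3 → P11. That is 6 steps up, so P2 is 6 levels below P11.

6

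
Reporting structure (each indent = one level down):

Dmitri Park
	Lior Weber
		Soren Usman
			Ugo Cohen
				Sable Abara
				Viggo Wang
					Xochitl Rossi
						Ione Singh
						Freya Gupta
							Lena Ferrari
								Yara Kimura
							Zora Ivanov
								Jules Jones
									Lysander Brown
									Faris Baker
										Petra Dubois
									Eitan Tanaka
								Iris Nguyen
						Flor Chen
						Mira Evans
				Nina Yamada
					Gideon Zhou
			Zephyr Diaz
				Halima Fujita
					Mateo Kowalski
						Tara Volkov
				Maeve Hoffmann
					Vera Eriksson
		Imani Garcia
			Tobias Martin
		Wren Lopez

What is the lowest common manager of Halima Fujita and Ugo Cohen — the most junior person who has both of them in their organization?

Halima Fujita's chain of managers is Zephyr Diaz, Soren Usman, Lior Weber, Dmitri Park. Ugo Cohen's chain of managers is Soren Usman, Lior Weber, Dmitri Park. The first manager that appears in both chains is Soren Usman.

Soren Usman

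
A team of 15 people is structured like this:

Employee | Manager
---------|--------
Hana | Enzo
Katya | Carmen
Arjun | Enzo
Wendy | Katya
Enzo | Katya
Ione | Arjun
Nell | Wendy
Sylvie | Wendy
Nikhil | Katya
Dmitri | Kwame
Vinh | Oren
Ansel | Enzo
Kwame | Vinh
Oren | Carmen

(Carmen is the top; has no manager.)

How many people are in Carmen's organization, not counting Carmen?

14

Carmen directly manages Katya, Oren. Under Katya: Nikhil, Wendy, Sylvie, Nell, Enzo, Arjun, Ione, Ansel, Hana (9). Under Oren: Vinh, Kwame, Dmitri (3). So Carmen's organization is 2 direct reports plus everyone under them: 10 + 4 = 14.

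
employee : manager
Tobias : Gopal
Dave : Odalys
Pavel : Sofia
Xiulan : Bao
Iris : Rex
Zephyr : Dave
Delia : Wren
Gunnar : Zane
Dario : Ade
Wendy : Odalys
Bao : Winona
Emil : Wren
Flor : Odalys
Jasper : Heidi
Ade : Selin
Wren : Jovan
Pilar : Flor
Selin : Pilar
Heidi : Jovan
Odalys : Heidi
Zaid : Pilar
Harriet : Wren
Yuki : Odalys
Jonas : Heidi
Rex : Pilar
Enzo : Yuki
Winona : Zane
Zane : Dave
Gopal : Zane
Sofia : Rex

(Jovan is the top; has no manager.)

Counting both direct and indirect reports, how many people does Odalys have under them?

22

Odalys directly manages Dave, Flor, Yuki, Wendy. Under Dave: Zephyr, Zane, Gunnar, Gopal, Tobias, Winona, Bao, Xiulan (8). Under Flor: Pilar, Zaid, Rex, Sofia, Pavel, Iris, Selin, Ade, Dario (9). Under Yuki: Enzo (1). Wendy has no reports. So Odalys's organization is 4 direct reports plus everyone under them: 9 + 10 + 2 + 1 = 22.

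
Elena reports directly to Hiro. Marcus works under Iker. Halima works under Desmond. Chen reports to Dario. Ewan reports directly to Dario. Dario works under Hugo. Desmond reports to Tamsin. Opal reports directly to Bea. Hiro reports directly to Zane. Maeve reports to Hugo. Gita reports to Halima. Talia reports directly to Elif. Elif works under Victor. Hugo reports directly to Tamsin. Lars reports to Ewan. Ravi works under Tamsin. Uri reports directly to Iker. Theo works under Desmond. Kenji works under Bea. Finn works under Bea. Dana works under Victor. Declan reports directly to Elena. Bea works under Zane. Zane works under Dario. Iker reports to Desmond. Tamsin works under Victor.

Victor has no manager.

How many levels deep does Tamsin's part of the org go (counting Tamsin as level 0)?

6

The longest chain under Tamsin runs Tamsin → Hugo → Dario → Zane → Hiro → Elena → Declan, which is 6 levels below Tamsin.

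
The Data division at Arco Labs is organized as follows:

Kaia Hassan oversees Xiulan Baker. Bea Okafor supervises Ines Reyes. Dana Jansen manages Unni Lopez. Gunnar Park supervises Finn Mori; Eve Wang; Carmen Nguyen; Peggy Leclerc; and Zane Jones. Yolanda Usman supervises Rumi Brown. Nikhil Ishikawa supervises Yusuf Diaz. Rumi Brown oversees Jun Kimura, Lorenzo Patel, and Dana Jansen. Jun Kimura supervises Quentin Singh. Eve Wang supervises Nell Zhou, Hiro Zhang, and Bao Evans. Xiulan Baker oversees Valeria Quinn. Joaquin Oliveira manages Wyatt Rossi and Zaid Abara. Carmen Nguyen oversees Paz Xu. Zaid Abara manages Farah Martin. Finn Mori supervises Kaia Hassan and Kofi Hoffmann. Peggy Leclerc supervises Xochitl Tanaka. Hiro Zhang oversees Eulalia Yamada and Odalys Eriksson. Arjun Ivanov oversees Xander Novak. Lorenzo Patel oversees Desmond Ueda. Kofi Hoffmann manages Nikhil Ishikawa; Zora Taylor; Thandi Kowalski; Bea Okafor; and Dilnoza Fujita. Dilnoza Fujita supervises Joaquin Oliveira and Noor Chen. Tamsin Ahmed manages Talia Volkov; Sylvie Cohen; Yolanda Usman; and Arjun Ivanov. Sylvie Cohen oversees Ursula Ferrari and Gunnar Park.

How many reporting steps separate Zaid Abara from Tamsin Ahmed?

7

Chain from Zaid Abara up to Tamsin Ahmed: Zaid Abara → Joaquin Oliveira → Dilnoza Fujita → Kofi Hoffmann → Finn Mori → Gunnar Park → Sylvie Cohen → Tamsin Ahmed. That is 7 steps up, so Zaid Abara is 7 levels below Tamsin Ahmed.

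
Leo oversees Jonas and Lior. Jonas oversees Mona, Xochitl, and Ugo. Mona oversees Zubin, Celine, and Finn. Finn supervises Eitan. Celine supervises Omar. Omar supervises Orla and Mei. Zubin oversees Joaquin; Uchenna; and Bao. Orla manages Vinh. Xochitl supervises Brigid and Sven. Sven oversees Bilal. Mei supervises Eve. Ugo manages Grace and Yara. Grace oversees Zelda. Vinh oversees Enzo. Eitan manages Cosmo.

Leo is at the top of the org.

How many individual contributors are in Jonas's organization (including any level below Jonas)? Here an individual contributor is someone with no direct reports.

The people in Jonas's organization with no one reporting to them are Yara, Zelda, Brigid, Bilal, Bao, Uchenna, Joaquin, Eve, Enzo, Cosmo. That is 10.

10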